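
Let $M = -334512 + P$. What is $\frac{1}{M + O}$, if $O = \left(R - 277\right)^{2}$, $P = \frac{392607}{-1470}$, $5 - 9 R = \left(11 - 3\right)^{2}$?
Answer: $- \frac{39690}{10096156709} \approx -3.9312 \cdot 10^{-6}$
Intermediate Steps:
$R = - \frac{59}{9}$ ($R = \frac{5}{9} - \frac{\left(11 - 3\right)^{2}}{9} = \frac{5}{9} - \frac{8^{2}}{9} = \frac{5}{9} - \frac{64}{9} = - \frac{59}{9} \approx -6.5556$)
$P = - \frac{130869}{490}$ ($P = 392607 \left(- \frac{1}{1470}\right) = - \frac{130869}{490} \approx -267.08$)
$O = \frac{6512704}{81}$ ($O = \left(- \frac{59}{9} - 277\right)^{2} = \left(- \frac{2552}{9}\right)^{2} = \frac{6512704}{81} \approx 80404.0$)
$M = - \frac{164041749}{490}$ ($M = -334512 - \frac{130869}{490} = - \frac{164041749}{490} \approx -3.3478 \cdot 10^{5}$)
$\frac{1}{M + O} = \frac{1}{- \frac{164041749}{490} + \frac{6512704}{81}} = \frac{1}{- \frac{10096156709}{39690}} = - \frac{39690}{10096156709}$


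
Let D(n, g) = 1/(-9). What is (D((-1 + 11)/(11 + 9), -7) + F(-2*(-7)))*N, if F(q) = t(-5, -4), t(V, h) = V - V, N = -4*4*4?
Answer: 64/9 ≈ 7.1111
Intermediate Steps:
N = -64 (N = -16*4 = -64)
t(V, h) = 0
F(q) = 0
D(n, g) = -⅑
(D((-1 + 11)/(11 + 9), -7) + F(-2*(-7)))*N = (-⅑ + 0)*(-64) = -⅑*(-64) = 64/9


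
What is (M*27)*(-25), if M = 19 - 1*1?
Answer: -12150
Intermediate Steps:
M = 18 (M = 19 - 1 = 18)
(M*27)*(-25) = (18*27)*(-25) = 486*(-25) = -12150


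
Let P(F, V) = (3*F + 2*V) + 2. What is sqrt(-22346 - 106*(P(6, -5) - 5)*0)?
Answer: I*sqrt(22346) ≈ 149.49*I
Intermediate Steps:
P(F, V) = 2 + 2*V + 3*F (P(F, V) = (2*V + 3*F) + 2 = 2 + 2*V + 3*F)
sqrt(-22346 - 106*(P(6, -5) - 5)*0) = sqrt(-22346 - 106*((2 + 2*(-5) + 3*6) - 5)*0) = sqrt(-22346 - 106*((2 - 10 + 18) - 5)*0) = sqrt(-22346 - 106*(10 - 5)*0) = sqrt(-22346 - 530*0) = sqrt(-22346 - 106*0) = sqrt(-22346 + 0) = sqrt(-22346) = I*sqrt(22346)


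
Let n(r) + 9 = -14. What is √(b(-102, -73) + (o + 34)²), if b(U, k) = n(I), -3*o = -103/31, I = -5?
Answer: √10461298/93 ≈ 34.778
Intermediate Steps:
o = 103/93 (o = -(-103)/(3*31) = -⅓*(-103/31) = 103/93 ≈ 1.1075)
n(r) = -23 (n(r) = -9 - 14 = -23)
b(U, k) = -23
√(b(-102, -73) + (o + 34)²) = √(-23 + (103/93 + 34)²) = √(-23 + (3265/93)²) = √(-23 + 10660225/8649) = √(10461298/8649) = √10461298/93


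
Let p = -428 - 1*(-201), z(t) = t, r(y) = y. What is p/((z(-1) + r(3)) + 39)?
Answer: -227/41 ≈ -5.5366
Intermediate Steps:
p = -227 (p = -428 + 201 = -227)
p/((z(-1) + r(3)) + 39) = -227/((-1 + 3) + 39) = -227/(2 + 39) = -227/41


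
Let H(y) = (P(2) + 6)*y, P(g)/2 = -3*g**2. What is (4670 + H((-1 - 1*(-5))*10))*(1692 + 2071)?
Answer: 14863850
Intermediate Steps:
P(g) = -6*g**2 (P(g) = 2*(-3*g**2) = -6*g**2)
H(y) = -18*y (H(y) = (-6*2**2 + 6)*y = (-6*4 + 6)*y = (-24 + 6)*y = -18*y)
(4670 + H((-1 - 1*(-5))*10))*(1692 + 2071) = (4670 - 18*(-1 - 1*(-5))*10)*(1692 + 2071) = (4670 - 18*(-1 + 5)*10)*3763 = (4670 - 72*10)*3763 = (4670 - 18*40)*3763 = (4670 - 720)*3763 = 3950*3763 = 14863850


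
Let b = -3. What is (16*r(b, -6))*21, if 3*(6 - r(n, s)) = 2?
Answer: 1792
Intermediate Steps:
r(n, s) = 16/3 (r(n, s) = 6 - ⅓*2 = 6 - ⅔ = 16/3)
(16*r(b, -6))*21 = (16*(16/3))*21 = (256/3)*21 = 1792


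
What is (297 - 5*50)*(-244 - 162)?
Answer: -19082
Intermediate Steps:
(297 - 5*50)*(-244 - 162) = (297 - 250)*(-406) = 47*(-406) = -19082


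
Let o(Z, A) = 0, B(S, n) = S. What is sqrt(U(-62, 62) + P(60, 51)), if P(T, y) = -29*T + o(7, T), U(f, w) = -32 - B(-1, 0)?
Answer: I*sqrt(1771) ≈ 42.083*I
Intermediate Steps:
U(f, w) = -31 (U(f, w) = -32 - 1*(-1) = -32 + 1 = -31)
P(T, y) = -29*T (P(T, y) = -29*T + 0 = -29*T)
sqrt(U(-62, 62) + P(60, 51)) = sqrt(-31 - 29*60) = sqrt(-31 - 1740) = sqrt(-1771) = I*sqrt(1771)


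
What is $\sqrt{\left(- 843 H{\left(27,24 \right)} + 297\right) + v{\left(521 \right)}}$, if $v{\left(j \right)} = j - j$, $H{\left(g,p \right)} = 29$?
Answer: $5 i \sqrt{966} \approx 155.4 i$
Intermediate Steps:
$v{\left(j \right)} = 0$
$\sqrt{\left(- 843 H{\left(27,24 \right)} + 297\right) + v{\left(521 \right)}} = \sqrt{\left(\left(-843\right) 29 + 297\right) + 0} = \sqrt{\left(-24447 + 297\right) + 0} = \sqrt{-24150 + 0} = \sqrt{-24150} = 5 i \sqrt{966}$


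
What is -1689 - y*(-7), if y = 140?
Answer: -709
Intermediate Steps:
-1689 - y*(-7) = -1689 - 140*(-7) = -1689 - 1*(-980) = -1689 + 980 = -709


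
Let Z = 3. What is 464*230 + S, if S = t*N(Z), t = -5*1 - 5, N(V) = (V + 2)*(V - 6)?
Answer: 106870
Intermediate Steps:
N(V) = (-6 + V)*(2 + V) (N(V) = (2 + V)*(-6 + V) = (-6 + V)*(2 + V))
t = -10 (t = -5 - 5 = -10)
S = 150 (S = -10*(-12 + 3**2 - 4*3) = -10*(-12 + 9 - 12) = -10*(-15) = 150)
464*230 + S = 464*230 + 150 = 106720 + 150 = 106870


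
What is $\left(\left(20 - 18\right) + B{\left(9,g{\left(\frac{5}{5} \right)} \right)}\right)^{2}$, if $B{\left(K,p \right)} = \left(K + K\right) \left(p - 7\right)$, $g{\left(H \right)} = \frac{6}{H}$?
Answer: $256$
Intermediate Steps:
$B{\left(K,p \right)} = 2 K \left(-7 + p\right)$
$\left(\left(20 - 18\right) + B{\left(9,g{\left(\frac{5}{5} \right)} \right)}\right)^{2} = \left(\left(20 - 18\right) + 2 \cdot 9 \left(-7 + \frac{6}{5 \cdot \frac{1}{5}}\right)\right)^{2} = \left(2 + 2 \cdot 9 \left(-7 + \frac{6}{5 \cdot \frac{1}{5}}\right)\right)^{2} = \left(2 + 2 \cdot 9 \left(-7 + \frac{6}{1}\right)\right)^{2} = \left(2 + 2 \cdot 9 \left(-7 + 6 \cdot 1\right)\right)^{2} = \left(2 + 2 \cdot 9 \left(-7 + 6\right)\right)^{2} = \left(2 + 2 \cdot 9 \left(-1\right)\right)^{2} = \left(2 - 18\right)^{2} = \left(-16\right)^{2} = 256$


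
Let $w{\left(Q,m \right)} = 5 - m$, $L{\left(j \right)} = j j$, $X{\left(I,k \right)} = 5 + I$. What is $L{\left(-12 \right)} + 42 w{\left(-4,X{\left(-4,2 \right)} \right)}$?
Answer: $312$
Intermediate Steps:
$L{\left(j \right)} = j^{2}$
$L{\left(-12 \right)} + 42 w{\left(-4,X{\left(-4,2 \right)} \right)} = \left(-12\right)^{2} + 42 \left(5 - \left(5 - 4\right)\right) = 144 + 42 \left(5 - 1\right) = 144 + 42 \cdot 4 = 144 + 168 = 312$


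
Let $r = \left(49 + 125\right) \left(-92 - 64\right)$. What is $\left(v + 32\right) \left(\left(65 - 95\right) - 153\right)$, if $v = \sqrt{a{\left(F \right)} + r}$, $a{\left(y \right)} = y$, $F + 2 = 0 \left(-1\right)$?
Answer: $-5856 - 1281 i \sqrt{554} \approx -5856.0 - 30151.0 i$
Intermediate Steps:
$F = -2$ ($F = -2 + 0 \left(-1\right) = -2 + 0 = -2$)
$r = -27144$ ($r = 174 \left(-156\right) = -27144$)
$v = 7 i \sqrt{554}$ ($v = \sqrt{-2 - 27144} = \sqrt{-27146} = 7 i \sqrt{554} \approx 164.76 i$)
$\left(v + 32\right) \left(\left(65 - 95\right) - 153\right) = \left(7 i \sqrt{554} + 32\right) \left(\left(65 - 95\right) - 153\right) = \left(32 + 7 i \sqrt{554}\right) \left(-30 - 153\right) = \left(32 + 7 i \sqrt{554}\right) \left(-183\right) = -5856 - 1281 i \sqrt{554}$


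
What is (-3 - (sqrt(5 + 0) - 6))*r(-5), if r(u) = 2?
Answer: 6 - 2*sqrt(5) ≈ 1.5279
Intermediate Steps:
(-3 - (sqrt(5 + 0) - 6))*r(-5) = (-3 - (sqrt(5 + 0) - 6))*2 = (-3 - (sqrt(5) - 6))*2 = (-3 - (-6 + sqrt(5)))*2 = (-3 + (6 - sqrt(5)))*2 = (3 - sqrt(5))*2 = 6 - 2*sqrt(5)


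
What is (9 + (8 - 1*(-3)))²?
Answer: 400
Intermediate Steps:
(9 + (8 - 1*(-3)))² = (9 + (8 + 3))² = (9 + 11)² = 20² = 400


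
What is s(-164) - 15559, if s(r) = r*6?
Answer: -16543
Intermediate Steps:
s(r) = 6*r
s(-164) - 15559 = 6*(-164) - 15559 = -984 - 15559 = -16543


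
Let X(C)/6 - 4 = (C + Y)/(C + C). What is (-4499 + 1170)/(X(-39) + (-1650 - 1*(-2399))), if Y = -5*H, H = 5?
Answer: -43277/10113 ≈ -4.2793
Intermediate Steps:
Y = -25 (Y = -5*5 = -25)
X(C) = 24 + 3*(-25 + C)/C (X(C) = 24 + 6*((C - 25)/(C + C)) = 24 + 6*((-25 + C)/((2*C))) = 24 + 6*((-25 + C)*(1/(2*C))) = 24 + 6*((-25 + C)/(2*C)) = 24 + 3*(-25 + C)/C)
(-4499 + 1170)/(X(-39) + (-1650 - 1*(-2399))) = (-4499 + 1170)/((27 - 75/(-39)) + (-1650 - 1*(-2399))) = -3329/((27 - 75*(-1/39)) + (-1650 + 2399)) = -3329/((27 + 25/13) + 749) = -3329/(376/13 + 749) = -3329/10113/13 = -3329*13/10113 = -43277/10113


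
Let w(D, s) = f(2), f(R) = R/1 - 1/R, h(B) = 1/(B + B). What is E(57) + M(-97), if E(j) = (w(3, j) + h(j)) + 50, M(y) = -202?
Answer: -8578/57 ≈ -150.49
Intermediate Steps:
h(B) = 1/(2*B)
f(R) = R - 1/R (f(R) = R*1 - 1/R = R - 1/R)
w(D, s) = 3/2 (w(D, s) = 2 - 1/2 = 2 - 1*½ = 2 - ½ = 3/2)
E(j) = 103/2 + 1/(2*j) (E(j) = (3/2 + 1/(2*j)) + 50 = 103/2 + 1/(2*j))
E(57) + M(-97) = (½)*(1 + 103*57)/57 - 202 = (½)*(1/57)*(1 + 5871) - 202 = (½)*(1/57)*5872 - 202 = 2936/57 - 202 = -8578/57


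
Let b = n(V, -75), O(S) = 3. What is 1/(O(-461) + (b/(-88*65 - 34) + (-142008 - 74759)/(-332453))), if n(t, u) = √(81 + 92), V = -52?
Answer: 13363915805483260248/48805308673625130859 + 635960833940586*√173/48805308673625130859 ≈ 0.27399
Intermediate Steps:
n(t, u) = √173
b = √173 ≈ 13.153
1/(O(-461) + (b/(-88*65 - 34) + (-142008 - 74759)/(-332453))) = 1/(3 + (√173/(-88*65 - 34) + (-142008 - 74759)/(-332453))) = 1/(3 + (√173/(-5720 - 34) - 216767*(-1/332453))) = 1/(3 + (√173/(-5754) + 216767/332453)) = 1/(3 + (√173*(-1/5754) + 216767/332453)) = 1/(3 + (-√173/5754 + 216767/332453)) = 1/(3 + (216767/332453 - √173/5754)) = 1/(1214126/332453 - √173/5754)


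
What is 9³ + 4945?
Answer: 5674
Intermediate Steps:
9³ + 4945 = 729 + 4945 = 5674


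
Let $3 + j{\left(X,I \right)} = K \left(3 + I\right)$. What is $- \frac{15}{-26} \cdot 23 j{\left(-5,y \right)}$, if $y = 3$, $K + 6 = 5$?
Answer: $- \frac{3105}{26} \approx -119.42$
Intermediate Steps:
$K = -1$ ($K = -6 + 5 = -1$)
$j{\left(X,I \right)} = -6 - I$ ($j{\left(X,I \right)} = -3 - \left(3 + I\right) = -6 - I$)
$- \frac{15}{-26} \cdot 23 j{\left(-5,y \right)} = - \frac{15}{-26} \cdot 23 \left(-6 - 3\right) = \left(-15\right) \left(- \frac{1}{26}\right) 23 \left(-6 - 3\right) = \frac{15}{26} \cdot 23 \left(-9\right) = \frac{345}{26} \left(-9\right) = - \frac{3105}{26}$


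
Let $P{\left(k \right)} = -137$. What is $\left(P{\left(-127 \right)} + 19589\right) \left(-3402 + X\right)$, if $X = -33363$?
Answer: $-715152780$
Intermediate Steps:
$\left(P{\left(-127 \right)} + 19589\right) \left(-3402 + X\right) = \left(-137 + 19589\right) \left(-3402 - 33363\right) = 19452 \left(-36765\right) = -715152780$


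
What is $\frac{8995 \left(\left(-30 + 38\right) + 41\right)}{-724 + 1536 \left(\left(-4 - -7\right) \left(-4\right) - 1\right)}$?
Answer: $- \frac{62965}{2956} \approx -21.301$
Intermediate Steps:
$\frac{8995 \left(\left(-30 + 38\right) + 41\right)}{-724 + 1536 \left(\left(-4 - -7\right) \left(-4\right) - 1\right)} = \frac{8995 \left(8 + 41\right)}{-724 + 1536 \left(\left(-4 + 7\right) \left(-4\right) - 1\right)} = \frac{8995 \cdot 49}{-724 + 1536 \left(3 \left(-4\right) - 1\right)} = \frac{440755}{-724 + 1536 \left(-12 - 1\right)} = \frac{440755}{-724 + 1536 \left(-13\right)} = \frac{440755}{-724 - 19968} = \frac{440755}{-20692} = 440755 \left(- \frac{1}{20692}\right) = - \frac{62965}{2956}$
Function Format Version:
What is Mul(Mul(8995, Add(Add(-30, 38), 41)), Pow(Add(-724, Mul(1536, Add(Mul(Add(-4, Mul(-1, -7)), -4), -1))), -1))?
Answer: Rational(-62965, 2956) ≈ -21.301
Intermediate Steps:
Mul(Mul(8995, Add(Add(-30, 38), 41)), Pow(Add(-724, Mul(1536, Add(Mul(Add(-4, Mul(-1, -7)), -4), -1))), -1)) = Mul(Mul(8995, Add(8, 41)), Pow(Add(-724, Mul(1536, Add(Mul(Add(-4, 7), -4), -1))), -1)) = Mul(Mul(8995, 49), Pow(Add(-724, Mul(1536, Add(Mul(3, -4), -1))), -1)) = Mul(440755, Pow(Add(-724, Mul(1536, Add(-12, -1))), -1)) = Mul(440755, Pow(Add(-724, Mul(1536, -13)), -1)) = Mul(440755, Pow(Add(-724, -19968), -1)) = Mul(440755, Pow(-20692, -1)) = Mul(440755, Rational(-1, 20692)) = Rational(-62965, 2956)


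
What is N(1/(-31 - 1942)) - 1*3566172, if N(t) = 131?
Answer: -3566041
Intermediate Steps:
N(1/(-31 - 1942)) - 1*3566172 = 131 - 1*3566172 = 131 - 3566172 = -3566041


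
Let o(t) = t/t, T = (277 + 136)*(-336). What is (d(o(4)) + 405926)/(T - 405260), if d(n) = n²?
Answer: -405927/544028 ≈ -0.74615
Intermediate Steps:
T = -138768 (T = 413*(-336) = -138768)
o(t) = 1
(d(o(4)) + 405926)/(T - 405260) = (1² + 405926)/(-138768 - 405260) = (1 + 405926)/(-544028) = 405927*(-1/544028) = -405927/544028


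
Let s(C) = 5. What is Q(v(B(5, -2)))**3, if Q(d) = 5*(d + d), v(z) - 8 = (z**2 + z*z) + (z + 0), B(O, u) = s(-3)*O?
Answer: 2111932187000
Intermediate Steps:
B(O, u) = 5*O
v(z) = 8 + z + 2*z**2 (v(z) = 8 + ((z**2 + z*z) + (z + 0)) = 8 + ((z**2 + z**2) + z) = 8 + (2*z**2 + z) = 8 + (z + 2*z**2) = 8 + z + 2*z**2)
Q(d) = 10*d (Q(d) = 5*(2*d) = 10*d)
Q(v(B(5, -2)))**3 = (10*(8 + 5*5 + 2*(5*5)**2))**3 = (10*(8 + 25 + 2*25**2))**3 = (10*(8 + 25 + 2*625))**3 = (10*(8 + 25 + 1250))**3 = (10*1283)**3 = 12830**3 = 2111932187000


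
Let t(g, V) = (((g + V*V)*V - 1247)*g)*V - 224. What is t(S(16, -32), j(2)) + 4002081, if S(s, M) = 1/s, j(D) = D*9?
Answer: 256449049/64 ≈ 4.0070e+6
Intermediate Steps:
j(D) = 9*D
t(g, V) = -224 + V*g*(-1247 + V*(g + V**2)) (t(g, V) = (((g + V**2)*V - 1247)*g)*V - 224 = ((V*(g + V**2) - 1247)*g)*V - 224 = ((-1247 + V*(g + V**2))*g)*V - 224 = (g*(-1247 + V*(g + V**2)))*V - 224 = V*g*(-1247 + V*(g + V**2)) - 224 = -224 + V*g*(-1247 + V*(g + V**2)))
t(S(16, -32), j(2)) + 4002081 = (-224 + (9*2)**4/16 + (9*2)**2*(1/16)**2 - 1247*9*2/16) + 4002081 = (-224 + (1/16)*18**4 + 18**2*(1/16)**2 - 1247*18*1/16) + 4002081 = (-224 + (1/16)*104976 + 324*(1/256) - 11223/8) + 4002081 = (-224 + 6561 + 81/64 - 11223/8) + 4002081 = 315865/64 + 4002081 = 256449049/64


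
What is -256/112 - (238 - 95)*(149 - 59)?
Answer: -90106/7 ≈ -12872.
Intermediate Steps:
-256/112 - (238 - 95)*(149 - 59) = -256*1/112 - 143*90 = -16/7 - 1*12870 = -16/7 - 12870 = -90106/7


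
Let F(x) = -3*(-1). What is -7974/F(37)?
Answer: -2658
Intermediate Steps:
F(x) = 3
-7974/F(37) = -7974/3 = -7974*⅓ = -2658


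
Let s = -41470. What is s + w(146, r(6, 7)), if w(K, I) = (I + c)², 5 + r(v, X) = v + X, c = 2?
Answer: -41370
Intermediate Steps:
r(v, X) = -5 + X + v (r(v, X) = -5 + (v + X) = -5 + (X + v) = -5 + X + v)
w(K, I) = (2 + I)² (w(K, I) = (I + 2)² = (2 + I)²)
s + w(146, r(6, 7)) = -41470 + (2 + (-5 + 7 + 6))² = -41470 + (2 + 8)² = -41470 + 10² = -41470 + 100 = -41370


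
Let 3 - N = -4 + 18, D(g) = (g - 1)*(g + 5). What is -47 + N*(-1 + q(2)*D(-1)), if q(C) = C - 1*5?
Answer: -300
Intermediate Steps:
q(C) = -5 + C (q(C) = C - 5 = -5 + C)
D(g) = (-1 + g)*(5 + g)
N = -11 (N = 3 - (-4 + 18) = 3 - 1*14 = 3 - 14 = -11)
-47 + N*(-1 + q(2)*D(-1)) = -47 - 11*(-1 + (-5 + 2)*(-5 + (-1)² + 4*(-1))) = -47 - 11*(-1 - 3*(-5 + 1 - 4)) = -47 - 11*(-1 - 3*(-8)) = -47 - 11*(-1 + 24) = -47 - 11*23 = -47 - 253 = -300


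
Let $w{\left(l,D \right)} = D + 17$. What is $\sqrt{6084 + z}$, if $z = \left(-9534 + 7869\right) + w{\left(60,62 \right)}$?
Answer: $\sqrt{4498} \approx 67.067$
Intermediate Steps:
$w{\left(l,D \right)} = 17 + D$
$z = -1586$ ($z = \left(-9534 + 7869\right) + \left(17 + 62\right) = -1665 + 79 = -1586$)
$\sqrt{6084 + z} = \sqrt{6084 - 1586} = \sqrt{4498}$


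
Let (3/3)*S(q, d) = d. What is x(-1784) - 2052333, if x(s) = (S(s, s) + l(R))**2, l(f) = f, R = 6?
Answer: 1108951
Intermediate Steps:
S(q, d) = d
x(s) = (6 + s)**2 (x(s) = (s + 6)**2 = (6 + s)**2)
x(-1784) - 2052333 = (6 - 1784)**2 - 2052333 = (-1778)**2 - 2052333 = 3161284 - 2052333 = 1108951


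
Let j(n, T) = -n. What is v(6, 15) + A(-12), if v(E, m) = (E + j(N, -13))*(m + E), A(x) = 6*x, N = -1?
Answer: 75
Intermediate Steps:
v(E, m) = (1 + E)*(E + m) (v(E, m) = (E - 1*(-1))*(m + E) = (E + 1)*(E + m) = (1 + E)*(E + m))
v(6, 15) + A(-12) = (6 + 15 + 6**2 + 6*15) + 6*(-12) = (6 + 15 + 36 + 90) - 72 = 147 - 72 = 75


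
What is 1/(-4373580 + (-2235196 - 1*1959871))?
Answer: -1/8568647 ≈ -1.1670e-7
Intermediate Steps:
1/(-4373580 + (-2235196 - 1*1959871)) = 1/(-4373580 + (-2235196 - 1959871)) = 1/(-4373580 - 4195067) = 1/(-8568647) = -1/8568647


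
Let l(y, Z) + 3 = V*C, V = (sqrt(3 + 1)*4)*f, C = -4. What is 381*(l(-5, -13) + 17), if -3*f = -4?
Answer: -10922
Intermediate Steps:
f = 4/3 (f = -1/3*(-4) = 4/3 ≈ 1.3333)
V = 32/3 (V = (sqrt(3 + 1)*4)*(4/3) = (sqrt(4)*4)*(4/3) = (2*4)*(4/3) = 8*(4/3) = 32/3 ≈ 10.667)
l(y, Z) = -137/3 (l(y, Z) = -3 + (32/3)*(-4) = -3 - 128/3 = -137/3)
381*(l(-5, -13) + 17) = 381*(-137/3 + 17) = 381*(-86/3) = -10922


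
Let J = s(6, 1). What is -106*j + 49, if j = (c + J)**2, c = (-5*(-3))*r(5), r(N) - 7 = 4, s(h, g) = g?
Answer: -2920887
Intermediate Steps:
r(N) = 11 (r(N) = 7 + 4 = 11)
J = 1
c = 165 (c = -5*(-3)*11 = 15*11 = 165)
j = 27556 (j = (165 + 1)**2 = 166**2 = 27556)
-106*j + 49 = -106*27556 + 49 = -2920936 + 49 = -2920887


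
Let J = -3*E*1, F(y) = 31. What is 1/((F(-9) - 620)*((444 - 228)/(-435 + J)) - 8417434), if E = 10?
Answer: -5/42085802 ≈ -1.1880e-7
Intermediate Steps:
J = -30 (J = -3*10*1 = -30*1 = -30)
1/((F(-9) - 620)*((444 - 228)/(-435 + J)) - 8417434) = 1/((31 - 620)*((444 - 228)/(-435 - 30)) - 8417434) = 1/(-127224/(-465) - 8417434) = 1/(-127224*(-1)/465 - 8417434) = 1/(-589*(-72/155) - 8417434) = 1/(1368/5 - 8417434) = 1/(-42085802/5) = -5/42085802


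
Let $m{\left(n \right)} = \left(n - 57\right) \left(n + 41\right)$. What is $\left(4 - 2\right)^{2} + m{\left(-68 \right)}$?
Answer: $3379$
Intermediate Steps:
$m{\left(n \right)} = \left(-57 + n\right) \left(41 + n\right)$
$\left(4 - 2\right)^{2} + m{\left(-68 \right)} = \left(4 - 2\right)^{2} - \left(1249 - 4624\right) = 2^{2} + \left(-2337 + 4624 + 1088\right) = 4 + 3375 = 3379$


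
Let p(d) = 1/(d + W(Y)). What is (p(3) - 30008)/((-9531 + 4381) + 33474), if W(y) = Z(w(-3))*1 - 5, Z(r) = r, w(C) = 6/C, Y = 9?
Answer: -120033/113296 ≈ -1.0595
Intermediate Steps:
W(y) = -7 (W(y) = (6/(-3))*1 - 5 = (6*(-1/3))*1 - 5 = -2*1 - 5 = -2 - 5 = -7)
p(d) = 1/(-7 + d) (p(d) = 1/(d - 7) = 1/(-7 + d))
(p(3) - 30008)/((-9531 + 4381) + 33474) = (1/(-7 + 3) - 30008)/((-9531 + 4381) + 33474) = (1/(-4) - 30008)/(-5150 + 33474) = (-1/4 - 30008)/28324 = -120033/4*1/28324 = -120033/113296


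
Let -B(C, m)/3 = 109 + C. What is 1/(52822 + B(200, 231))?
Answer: 1/51895 ≈ 1.9270e-5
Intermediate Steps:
B(C, m) = -327 - 3*C (B(C, m) = -3*(109 + C) = -327 - 3*C)
1/(52822 + B(200, 231)) = 1/(52822 + (-327 - 3*200)) = 1/(52822 + (-327 - 600)) = 1/(52822 - 927) = 1/51895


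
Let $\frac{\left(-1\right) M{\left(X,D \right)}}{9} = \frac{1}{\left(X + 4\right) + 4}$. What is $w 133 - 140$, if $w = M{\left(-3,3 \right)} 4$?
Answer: $- \frac{5488}{5} \approx -1097.6$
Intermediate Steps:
$M{\left(X,D \right)} = - \frac{9}{8 + X}$ ($M{\left(X,D \right)} = - \frac{9}{\left(X + 4\right) + 4} = - \frac{9}{\left(4 + X\right) + 4} = - \frac{9}{8 + X}$)
$w = - \frac{36}{5}$ ($w = - \frac{9}{8 - 3} \cdot 4 = - \frac{9}{5} \cdot 4 = \left(-9\right) \frac{1}{5} \cdot 4 = \left(- \frac{9}{5}\right) 4 = - \frac{36}{5} \approx -7.2$)
$w 133 - 140 = \left(- \frac{36}{5}\right) 133 - 140 = - \frac{4788}{5} - 140 = - \frac{5488}{5}$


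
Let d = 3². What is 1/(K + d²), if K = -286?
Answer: -1/205 ≈ -0.0048781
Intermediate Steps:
d = 9
1/(K + d²) = 1/(-286 + 9²) = 1/(-286 + 81) = 1/(-205) = -1/205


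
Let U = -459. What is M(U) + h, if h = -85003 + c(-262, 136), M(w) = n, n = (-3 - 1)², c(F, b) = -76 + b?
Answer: -84927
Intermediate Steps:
n = 16 (n = (-4)² = 16)
M(w) = 16
h = -84943 (h = -85003 + (-76 + 136) = -85003 + 60 = -84943)
M(U) + h = 16 - 84943 = -84927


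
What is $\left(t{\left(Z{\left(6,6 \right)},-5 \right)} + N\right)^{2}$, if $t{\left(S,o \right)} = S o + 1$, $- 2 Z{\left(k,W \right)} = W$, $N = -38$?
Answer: $484$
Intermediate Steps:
$Z{\left(k,W \right)} = - \frac{W}{2}$
$t{\left(S,o \right)} = 1 + S o$
$\left(t{\left(Z{\left(6,6 \right)},-5 \right)} + N\right)^{2} = \left(\left(1 + \left(- \frac{1}{2}\right) 6 \left(-5\right)\right) - 38\right)^{2} = \left(\left(1 - -15\right) - 38\right)^{2} = \left(\left(1 + 15\right) - 38\right)^{2} = \left(16 - 38\right)^{2} = \left(-22\right)^{2} = 484$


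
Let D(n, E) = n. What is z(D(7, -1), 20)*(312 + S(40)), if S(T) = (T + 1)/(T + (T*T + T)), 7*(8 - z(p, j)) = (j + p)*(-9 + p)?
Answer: 5766211/1176 ≈ 4903.2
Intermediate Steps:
z(p, j) = 8 - (-9 + p)*(j + p)/7 (z(p, j) = 8 - (j + p)*(-9 + p)/7 = 8 - (-9 + p)*(j + p)/7)
S(T) = (1 + T)/(T² + 2*T) (S(T) = (1 + T)/(T + (T² + T)) = (1 + T)/(T + (T + T²)) = (1 + T)/(T² + 2*T))
z(D(7, -1), 20)*(312 + S(40)) = (8 - ⅐*7² + (9/7)*20 + (9/7)*7 - ⅐*20*7)*(312 + (1 + 40)/(40*(2 + 40))) = (8 - ⅐*49 + 180/7 + 9 - 20)*(312 + (1/40)*41/42) = (8 - 7 + 180/7 + 9 - 20)*(312 + (1/40)*(1/42)*41) = 110*(312 + 41/1680)/7 = (110/7)*(524201/1680) = 5766211/1176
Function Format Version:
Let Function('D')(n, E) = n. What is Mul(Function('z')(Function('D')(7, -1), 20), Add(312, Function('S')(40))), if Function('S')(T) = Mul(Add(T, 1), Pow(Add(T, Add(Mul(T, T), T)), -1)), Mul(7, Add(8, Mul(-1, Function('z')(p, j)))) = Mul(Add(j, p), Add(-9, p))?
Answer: Rational(5766211, 1176) ≈ 4903.2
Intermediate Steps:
Function('z')(p, j) = Add(8, Mul(Rational(-1, 7), Add(-9, p), Add(j, p))) (Function('z')(p, j) = Add(8, Mul(Rational(-1, 7), Mul(Add(j, p), Add(-9, p)))) = Add(8, Mul(Rational(-1, 7), Mul(Add(-9, p), Add(j, p)))) = Add(8, Mul(Rational(-1, 7), Add(-9, p), Add(j, p))))
Function('S')(T) = Mul(Pow(Add(Pow(T, 2), Mul(2, T)), -1), Add(1, T)) (Function('S')(T) = Mul(Add(1, T), Pow(Add(T, Add(Pow(T, 2), T)), -1)) = Mul(Add(1, T), Pow(Add(T, Add(T, Pow(T, 2))), -1)) = Mul(Add(1, T), Pow(Add(Pow(T, 2), Mul(2, T)), -1)) = Mul(Pow(Add(Pow(T, 2), Mul(2, T)), -1), Add(1, T)))
Mul(Function('z')(Function('D')(7, -1), 20), Add(312, Function('S')(40))) = Mul(Add(8, Mul(Rational(-1, 7), Pow(7, 2)), Mul(Rational(9, 7), 20), Mul(Rational(9, 7), 7), Mul(Rational(-1, 7), 20, 7)), Add(312, Mul(Pow(40, -1), Pow(Add(2, 40), -1), Add(1, 40)))) = Mul(Add(8, Mul(Rational(-1, 7), 49), Rational(180, 7), 9, -20), Add(312, Mul(Rational(1, 40), Pow(42, -1), 41))) = Mul(Add(8, -7, Rational(180, 7), 9, -20), Add(312, Mul(Rational(1, 40), Rational(1, 42), 41))) = Mul(Rational(110, 7), Add(312, Rational(41, 1680))) = Mul(Rational(110, 7), Rational(524201, 1680)) = Rational(5766211, 1176)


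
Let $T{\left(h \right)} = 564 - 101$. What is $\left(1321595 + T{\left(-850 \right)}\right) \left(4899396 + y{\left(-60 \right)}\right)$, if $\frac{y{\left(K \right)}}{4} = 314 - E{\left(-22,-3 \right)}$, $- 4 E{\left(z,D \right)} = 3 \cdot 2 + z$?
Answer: $6478925028888$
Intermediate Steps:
$T{\left(h \right)} = 463$ ($T{\left(h \right)} = 564 - 101 = 463$)
$E{\left(z,D \right)} = - \frac{3}{2} - \frac{z}{4}$ ($E{\left(z,D \right)} = - \frac{3 \cdot 2 + z}{4} = - \frac{6 + z}{4} = - \frac{3}{2} - \frac{z}{4}$)
$y{\left(K \right)} = 1240$ ($y{\left(K \right)} = 4 \left(314 - \left(- \frac{3}{2} - - \frac{11}{2}\right)\right) = 4 \left(314 - \left(- \frac{3}{2} + \frac{11}{2}\right)\right) = 4 \left(314 - 4\right) = 4 \cdot 310 = 1240$)
$\left(1321595 + T{\left(-850 \right)}\right) \left(4899396 + y{\left(-60 \right)}\right) = \left(1321595 + 463\right) \left(4899396 + 1240\right) = 1322058 \cdot 4900636 = 6478925028888$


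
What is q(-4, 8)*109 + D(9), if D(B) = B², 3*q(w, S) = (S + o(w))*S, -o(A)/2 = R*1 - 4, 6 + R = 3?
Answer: 19427/3 ≈ 6475.7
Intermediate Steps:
R = -3 (R = -6 + 3 = -3)
o(A) = 14 (o(A) = -2*(-3*1 - 4) = -2*(-3 - 4) = -2*(-7) = 14)
q(w, S) = S*(14 + S)/3 (q(w, S) = ((S + 14)*S)/3 = ((14 + S)*S)/3 = (S*(14 + S))/3 = S*(14 + S)/3)
q(-4, 8)*109 + D(9) = ((⅓)*8*(14 + 8))*109 + 9² = ((⅓)*8*22)*109 + 81 = (176/3)*109 + 81 = 19184/3 + 81 = 19427/3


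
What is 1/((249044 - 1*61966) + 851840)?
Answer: 1/1038918 ≈ 9.6254e-7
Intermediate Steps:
1/((249044 - 1*61966) + 851840) = 1/((249044 - 61966) + 851840) = 1/(187078 + 851840) = 1/1038918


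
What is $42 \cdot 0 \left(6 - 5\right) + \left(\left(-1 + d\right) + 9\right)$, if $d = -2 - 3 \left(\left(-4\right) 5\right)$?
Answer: $66$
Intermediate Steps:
$d = 58$ ($d = -2 - -60 = -2 + 60 = 58$)
$42 \cdot 0 \left(6 - 5\right) + \left(\left(-1 + d\right) + 9\right) = 42 \cdot 0 \left(6 - 5\right) + \left(\left(-1 + 58\right) + 9\right) = 42 \cdot 0 \cdot 1 + \left(57 + 9\right) = 42 \cdot 0 + 66 = 0 + 66 = 66$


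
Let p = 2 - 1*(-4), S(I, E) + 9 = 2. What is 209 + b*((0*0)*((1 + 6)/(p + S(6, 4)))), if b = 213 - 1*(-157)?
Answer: 209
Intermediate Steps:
S(I, E) = -7 (S(I, E) = -9 + 2 = -7)
b = 370 (b = 213 + 157 = 370)
p = 6 (p = 2 + 4 = 6)
209 + b*((0*0)*((1 + 6)/(p + S(6, 4)))) = 209 + 370*((0*0)*((1 + 6)/(6 - 7))) = 209 + 370*(0*(7/(-1))) = 209 + 370*(0*(7*(-1))) = 209 + 370*(0*(-7)) = 209 + 370*0 = 209 + 0 = 209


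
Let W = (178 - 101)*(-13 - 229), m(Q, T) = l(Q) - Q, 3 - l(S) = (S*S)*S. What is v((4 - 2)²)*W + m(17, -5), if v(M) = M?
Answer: -79463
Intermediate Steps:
l(S) = 3 - S³ (l(S) = 3 - S*S*S = 3 - S²*S = 3 - S³)
m(Q, T) = 3 - Q - Q³ (m(Q, T) = (3 - Q³) - Q = 3 - Q - Q³)
W = -18634 (W = 77*(-242) = -18634)
v((4 - 2)²)*W + m(17, -5) = (4 - 2)²*(-18634) + (3 - 1*17 - 1*17³) = 2²*(-18634) + (3 - 17 - 1*4913) = 4*(-18634) + (3 - 17 - 4913) = -74536 - 4927 = -79463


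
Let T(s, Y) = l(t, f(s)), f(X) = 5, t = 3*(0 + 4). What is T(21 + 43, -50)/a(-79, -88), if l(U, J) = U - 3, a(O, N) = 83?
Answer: 9/83 ≈ 0.10843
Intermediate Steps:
t = 12 (t = 3*4 = 12)
l(U, J) = -3 + U
T(s, Y) = 9 (T(s, Y) = -3 + 12 = 9)
T(21 + 43, -50)/a(-79, -88) = 9/83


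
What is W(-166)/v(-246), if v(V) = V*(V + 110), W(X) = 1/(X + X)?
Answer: -1/11107392 ≈ -9.0030e-8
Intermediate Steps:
W(X) = 1/(2*X)
v(V) = V*(110 + V)
W(-166)/v(-246) = ((½)/(-166))/((-246*(110 - 246))) = ((½)*(-1/166))/((-246*(-136))) = -1/332/33456 = -1/332*1/33456 = -1/11107392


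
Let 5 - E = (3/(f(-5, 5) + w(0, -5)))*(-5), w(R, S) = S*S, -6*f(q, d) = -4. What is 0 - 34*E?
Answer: -14620/77 ≈ -189.87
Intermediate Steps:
f(q, d) = 2/3 (f(q, d) = -1/6*(-4) = 2/3)
w(R, S) = S**2
E = 430/77 (E = 5 - 3/(2/3 + (-5)**2)*(-5) = 5 - 3/(2/3 + 25)*(-5) = 5 - 3/(77/3)*(-5) = 5 - 3*(3/77)*(-5) = 5 - 9*(-5)/77 = 5 - 1*(-45/77) = 5 + 45/77 = 430/77 ≈ 5.5844)
0 - 34*E = 0 - 34*430/77 = 0 - 14620/77 = -14620/77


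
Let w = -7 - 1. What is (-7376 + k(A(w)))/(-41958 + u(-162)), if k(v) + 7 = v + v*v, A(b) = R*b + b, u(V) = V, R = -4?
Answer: 2261/14040 ≈ 0.16104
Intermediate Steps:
w = -8
A(b) = -3*b (A(b) = -4*b + b = -3*b)
k(v) = -7 + v + v² (k(v) = -7 + (v + v*v) = -7 + (v + v²) = -7 + v + v²)
(-7376 + k(A(w)))/(-41958 + u(-162)) = (-7376 + (-7 - 3*(-8) + (-3*(-8))²))/(-41958 - 162) = (-7376 + (-7 + 24 + 24²))/(-42120) = (-7376 + (-7 + 24 + 576))*(-1/42120) = (-7376 + 593)*(-1/42120) = -6783*(-1/42120) = 2261/14040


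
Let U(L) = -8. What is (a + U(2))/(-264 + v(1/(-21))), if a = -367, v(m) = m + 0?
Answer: 1575/1109 ≈ 1.4202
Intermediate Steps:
v(m) = m
(a + U(2))/(-264 + v(1/(-21))) = (-367 - 8)/(-264 + 1/(-21)) = -375/(-264 - 1/21) = -375/(-5545/21) = -375*(-21/5545) = 1575/1109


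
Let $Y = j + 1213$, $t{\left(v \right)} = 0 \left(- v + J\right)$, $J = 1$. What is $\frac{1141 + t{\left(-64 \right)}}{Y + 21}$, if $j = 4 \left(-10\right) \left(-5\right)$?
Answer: $\frac{1141}{1434} \approx 0.79568$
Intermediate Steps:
$t{\left(v \right)} = 0$ ($t{\left(v \right)} = 0 \left(- v + 1\right) = 0 \left(1 - v\right) = 0$)
$j = 200$ ($j = \left(-40\right) \left(-5\right) = 200$)
$Y = 1413$ ($Y = 200 + 1213 = 1413$)
$\frac{1141 + t{\left(-64 \right)}}{Y + 21} = \frac{1141 + 0}{1413 + 21} = \frac{1141}{1434}$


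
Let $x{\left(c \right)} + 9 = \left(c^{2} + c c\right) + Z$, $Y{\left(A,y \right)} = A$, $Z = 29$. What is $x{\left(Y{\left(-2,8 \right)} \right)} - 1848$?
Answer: $-1820$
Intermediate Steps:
$x{\left(c \right)} = 20 + 2 c^{2}$ ($x{\left(c \right)} = -9 + \left(\left(c^{2} + c c\right) + 29\right) = -9 + \left(\left(c^{2} + c^{2}\right) + 29\right) = -9 + \left(2 c^{2} + 29\right) = -9 + \left(29 + 2 c^{2}\right) = 20 + 2 c^{2}$)
$x{\left(Y{\left(-2,8 \right)} \right)} - 1848 = \left(20 + 2 \left(-2\right)^{2}\right) - 1848 = \left(20 + 2 \cdot 4\right) - 1848 = \left(20 + 8\right) - 1848 = 28 - 1848 = -1820$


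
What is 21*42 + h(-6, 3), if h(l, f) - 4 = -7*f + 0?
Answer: 865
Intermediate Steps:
h(l, f) = 4 - 7*f (h(l, f) = 4 + (-7*f + 0) = 4 - 7*f)
21*42 + h(-6, 3) = 21*42 + (4 - 7*3) = 882 + (4 - 21) = 882 - 17 = 865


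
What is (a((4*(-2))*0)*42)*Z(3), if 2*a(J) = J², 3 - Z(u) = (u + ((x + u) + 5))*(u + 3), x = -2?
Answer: 0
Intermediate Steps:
Z(u) = 3 - (3 + u)*(3 + 2*u) (Z(u) = 3 - (u + ((-2 + u) + 5))*(u + 3) = 3 - (u + (3 + u))*(3 + u) = 3 - (3 + 2*u)*(3 + u) = 3 - (3 + u)*(3 + 2*u))
a(J) = J²/2
(a((4*(-2))*0)*42)*Z(3) = ((((4*(-2))*0)²/2)*42)*(-6 - 9*3 - 2*3²) = (((-8*0)²/2)*42)*(-6 - 27 - 2*9) = (((½)*0²)*42)*(-6 - 27 - 18) = (((½)*0)*42)*(-51) = (0*42)*(-51) = 0*(-51) = 0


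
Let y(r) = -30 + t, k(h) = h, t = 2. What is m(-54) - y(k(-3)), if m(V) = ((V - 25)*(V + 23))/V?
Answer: -937/54 ≈ -17.352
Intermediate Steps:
m(V) = (-25 + V)*(23 + V)/V (m(V) = ((-25 + V)*(23 + V))/V = (-25 + V)*(23 + V)/V)
y(r) = -28 (y(r) = -30 + 2 = -28)
m(-54) - y(k(-3)) = (-2 - 54 - 575/(-54)) - 1*(-28) = (-2 - 54 - 575*(-1/54)) + 28 = (-2 - 54 + 575/54) + 28 = -2449/54 + 28 = -937/54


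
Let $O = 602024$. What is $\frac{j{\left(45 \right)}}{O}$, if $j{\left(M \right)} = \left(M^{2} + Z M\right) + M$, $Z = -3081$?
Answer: $- \frac{136575}{602024} \approx -0.22686$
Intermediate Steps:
$j{\left(M \right)} = M^{2} - 3080 M$ ($j{\left(M \right)} = \left(M^{2} - 3081 M\right) + M = M^{2} - 3080 M$)
$\frac{j{\left(45 \right)}}{O} = \frac{45 \left(-3080 + 45\right)}{602024} = 45 \left(-3035\right) \frac{1}{602024} = \left(-136575\right) \frac{1}{602024} = - \frac{136575}{602024}$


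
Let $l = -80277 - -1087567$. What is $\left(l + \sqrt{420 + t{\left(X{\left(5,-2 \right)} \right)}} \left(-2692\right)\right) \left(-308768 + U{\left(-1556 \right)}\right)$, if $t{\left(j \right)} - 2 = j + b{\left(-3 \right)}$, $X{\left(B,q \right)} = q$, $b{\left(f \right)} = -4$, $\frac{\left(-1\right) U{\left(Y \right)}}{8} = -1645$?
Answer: $-297762982320 + 3183106944 \sqrt{26} \approx -2.8153 \cdot 10^{11}$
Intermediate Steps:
$U{\left(Y \right)} = 13160$ ($U{\left(Y \right)} = \left(-8\right) \left(-1645\right) = 13160$)
$t{\left(j \right)} = -2 + j$ ($t{\left(j \right)} = 2 + \left(j - 4\right) = 2 + \left(-4 + j\right) = -2 + j$)
$l = 1007290$ ($l = -80277 + 1087567 = 1007290$)
$\left(l + \sqrt{420 + t{\left(X{\left(5,-2 \right)} \right)}} \left(-2692\right)\right) \left(-308768 + U{\left(-1556 \right)}\right) = \left(1007290 + \sqrt{420 - 4} \left(-2692\right)\right) \left(-308768 + 13160\right) = \left(1007290 + \sqrt{420 - 4} \left(-2692\right)\right) \left(-295608\right) = \left(1007290 + \sqrt{416} \left(-2692\right)\right) \left(-295608\right) = \left(1007290 + 4 \sqrt{26} \left(-2692\right)\right) \left(-295608\right) = \left(1007290 - 10768 \sqrt{26}\right) \left(-295608\right) = -297762982320 + 3183106944 \sqrt{26}$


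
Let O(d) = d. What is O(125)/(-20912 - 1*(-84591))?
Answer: 125/63679 ≈ 0.0019630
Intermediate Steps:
O(125)/(-20912 - 1*(-84591)) = 125/(-20912 - 1*(-84591)) = 125/(-20912 + 84591) = 125/63679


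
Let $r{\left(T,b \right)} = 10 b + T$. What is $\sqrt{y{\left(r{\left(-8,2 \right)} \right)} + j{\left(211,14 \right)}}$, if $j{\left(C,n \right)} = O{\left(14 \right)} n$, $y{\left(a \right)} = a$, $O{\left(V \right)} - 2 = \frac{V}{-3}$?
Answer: $\frac{2 i \sqrt{57}}{3} \approx 5.0332 i$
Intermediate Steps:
$O{\left(V \right)} = 2 - \frac{V}{3}$ ($O{\left(V \right)} = 2 + \frac{V}{-3} = 2 + V \left(- \frac{1}{3}\right) = 2 - \frac{V}{3}$)
$r{\left(T,b \right)} = T + 10 b$
$j{\left(C,n \right)} = - \frac{8 n}{3}$ ($j{\left(C,n \right)} = \left(2 - \frac{14}{3}\right) n = - \frac{8 n}{3}$)
$\sqrt{y{\left(r{\left(-8,2 \right)} \right)} + j{\left(211,14 \right)}} = \sqrt{\left(-8 + 10 \cdot 2\right) - \frac{112}{3}} = \sqrt{\left(-8 + 20\right) - \frac{112}{3}} = \sqrt{12 - \frac{112}{3}} = \sqrt{- \frac{76}{3}} = \frac{2 i \sqrt{57}}{3}$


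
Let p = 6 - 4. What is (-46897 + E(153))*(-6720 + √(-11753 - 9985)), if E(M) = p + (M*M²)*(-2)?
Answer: 48451529280 - 7210049*I*√21738 ≈ 4.8452e+10 - 1.063e+9*I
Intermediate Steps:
p = 2
E(M) = 2 - 2*M³ (E(M) = 2 + (M*M²)*(-2) = 2 + M³*(-2) = 2 - 2*M³)
(-46897 + E(153))*(-6720 + √(-11753 - 9985)) = (-46897 + (2 - 2*153³))*(-6720 + √(-11753 - 9985)) = (-46897 + (2 - 2*3581577))*(-6720 + √(-21738)) = (-46897 + (2 - 7163154))*(-6720 + I*√21738) = (-46897 - 7163152)*(-6720 + I*√21738) = -7210049*(-6720 + I*√21738) = 48451529280 - 7210049*I*√21738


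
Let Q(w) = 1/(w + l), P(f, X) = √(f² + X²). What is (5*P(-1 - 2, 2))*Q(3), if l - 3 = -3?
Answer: 5*√13/3 ≈ 6.0093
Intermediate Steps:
P(f, X) = √(X² + f²)
l = 0 (l = 3 - 3 = 0)
Q(w) = 1/w (Q(w) = 1/(w + 0) = 1/w)
(5*P(-1 - 2, 2))*Q(3) = (5*√(2² + (-1 - 2)²))/3 = (5*√(4 + (-3)²))*(⅓) = (5*√(4 + 9))*(⅓) = (5*√13)*(⅓) = 5*√13/3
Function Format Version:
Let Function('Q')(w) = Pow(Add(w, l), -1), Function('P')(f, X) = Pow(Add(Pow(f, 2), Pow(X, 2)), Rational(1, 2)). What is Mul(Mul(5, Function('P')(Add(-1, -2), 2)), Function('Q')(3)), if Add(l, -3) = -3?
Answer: Mul(Rational(5, 3), Pow(13, Rational(1, 2))) ≈ 6.0093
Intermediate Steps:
Function('P')(f, X) = Pow(Add(Pow(X, 2), Pow(f, 2)), Rational(1, 2))
l = 0 (l = Add(3, -3) = 0)
Function('Q')(w) = Pow(w, -1) (Function('Q')(w) = Pow(Add(w, 0), -1) = Pow(w, -1))
Mul(Mul(5, Function('P')(Add(-1, -2), 2)), Function('Q')(3)) = Mul(Mul(5, Pow(Add(Pow(2, 2), Pow(Add(-1, -2), 2)), Rational(1, 2))), Pow(3, -1)) = Mul(Mul(5, Pow(Add(4, Pow(-3, 2)), Rational(1, 2))), Rational(1, 3)) = Mul(Mul(5, Pow(Add(4, 9), Rational(1, 2))), Rational(1, 3)) = Mul(Mul(5, Pow(13, Rational(1, 2))), Rational(1, 3)) = Mul(Rational(5, 3), Pow(13, Rational(1, 2)))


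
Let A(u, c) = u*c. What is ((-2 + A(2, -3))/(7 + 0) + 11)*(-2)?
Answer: -138/7 ≈ -19.714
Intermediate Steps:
A(u, c) = c*u
((-2 + A(2, -3))/(7 + 0) + 11)*(-2) = ((-2 - 3*2)/(7 + 0) + 11)*(-2) = ((-2 - 6)/7 + 11)*(-2) = (-8*⅐ + 11)*(-2) = (-8/7 + 11)*(-2) = (69/7)*(-2) = -138/7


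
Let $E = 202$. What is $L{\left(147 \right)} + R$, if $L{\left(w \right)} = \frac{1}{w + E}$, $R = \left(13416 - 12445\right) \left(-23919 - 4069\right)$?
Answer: $- \frac{9484545451}{349} \approx -2.7176 \cdot 10^{7}$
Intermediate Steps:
$R = -27176348$ ($R = 971 \left(-27988\right) = -27176348$)
$L{\left(w \right)} = \frac{1}{202 + w}$ ($L{\left(w \right)} = \frac{1}{w + 202} = \frac{1}{202 + w}$)
$L{\left(147 \right)} + R = \frac{1}{202 + 147} - 27176348 = \frac{1}{349} - 27176348 = - \frac{9484545451}{349}$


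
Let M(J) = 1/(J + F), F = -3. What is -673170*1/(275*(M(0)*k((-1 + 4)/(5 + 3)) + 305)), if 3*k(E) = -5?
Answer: -605853/75625 ≈ -8.0113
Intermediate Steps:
k(E) = -5/3 (k(E) = (1/3)*(-5) = -5/3)
M(J) = 1/(-3 + J) (M(J) = 1/(J - 3) = 1/(-3 + J))
-673170*1/(275*(M(0)*k((-1 + 4)/(5 + 3)) + 305)) = -673170*1/(275*(-5/3/(-3 + 0) + 305)) = -673170*1/(275*(-5/3/(-3) + 305)) = -673170*1/(275*(-1/3*(-5/3) + 305)) = -673170*1/(275*(5/9 + 305)) = -673170/((2750/9)*275) = -673170/756250/9 = -673170*9/756250 = -605853/75625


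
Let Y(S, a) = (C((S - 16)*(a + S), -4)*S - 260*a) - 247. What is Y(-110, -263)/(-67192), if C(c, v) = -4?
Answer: -68573/67192 ≈ -1.0206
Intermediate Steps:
Y(S, a) = -247 - 260*a - 4*S (Y(S, a) = (-4*S - 260*a) - 247 = (-260*a - 4*S) - 247 = -247 - 260*a - 4*S)
Y(-110, -263)/(-67192) = (-247 - 260*(-263) - 4*(-110))/(-67192) = (-247 + 68380 + 440)*(-1/67192) = 68573*(-1/67192) = -68573/67192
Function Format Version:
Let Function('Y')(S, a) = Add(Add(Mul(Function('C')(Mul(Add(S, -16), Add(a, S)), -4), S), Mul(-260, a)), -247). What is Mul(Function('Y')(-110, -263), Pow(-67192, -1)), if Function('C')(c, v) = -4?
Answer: Rational(-68573, 67192) ≈ -1.0206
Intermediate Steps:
Function('Y')(S, a) = Add(-247, Mul(-260, a), Mul(-4, S)) (Function('Y')(S, a) = Add(Add(Mul(-4, S), Mul(-260, a)), -247) = Add(Add(Mul(-260, a), Mul(-4, S)), -247) = Add(-247, Mul(-260, a), Mul(-4, S)))
Mul(Function('Y')(-110, -263), Pow(-67192, -1)) = Mul(Add(-247, Mul(-260, -263), Mul(-4, -110)), Pow(-67192, -1)) = Mul(Add(-247, 68380, 440), Rational(-1, 67192)) = Mul(68573, Rational(-1, 67192)) = Rational(-68573, 67192)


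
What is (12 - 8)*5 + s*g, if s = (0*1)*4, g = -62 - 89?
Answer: 20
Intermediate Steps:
g = -151
s = 0 (s = 0*4 = 0)
(12 - 8)*5 + s*g = (12 - 8)*5 + 0*(-151) = 4*5 + 0 = 20 + 0 = 20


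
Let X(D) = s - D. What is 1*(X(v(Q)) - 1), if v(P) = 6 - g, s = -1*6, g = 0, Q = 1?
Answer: -13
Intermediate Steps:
s = -6
v(P) = 6 (v(P) = 6 - 1*0 = 6 + 0 = 6)
X(D) = -6 - D
1*(X(v(Q)) - 1) = 1*((-6 - 1*6) - 1) = 1*((-6 - 6) - 1) = 1*(-12 - 1) = 1*(-13) = -13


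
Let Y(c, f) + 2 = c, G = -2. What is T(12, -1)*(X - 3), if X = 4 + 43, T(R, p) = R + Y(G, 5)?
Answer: 352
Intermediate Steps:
Y(c, f) = -2 + c
T(R, p) = -4 + R (T(R, p) = R + (-2 - 2) = R - 4 = -4 + R)
X = 47
T(12, -1)*(X - 3) = (-4 + 12)*(47 - 3) = 8*44 = 352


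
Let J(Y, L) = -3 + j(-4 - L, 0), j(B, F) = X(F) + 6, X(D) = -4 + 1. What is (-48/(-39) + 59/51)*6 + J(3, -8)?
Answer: 3166/221 ≈ 14.326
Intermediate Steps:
X(D) = -3
j(B, F) = 3 (j(B, F) = -3 + 6 = 3)
J(Y, L) = 0 (J(Y, L) = -3 + 3 = 0)
(-48/(-39) + 59/51)*6 + J(3, -8) = (-48/(-39) + 59/51)*6 + 0 = (-48*(-1/39) + 59*(1/51))*6 + 0 = (16/13 + 59/51)*6 + 0 = (1583/663)*6 + 0 = 3166/221 + 0 = 3166/221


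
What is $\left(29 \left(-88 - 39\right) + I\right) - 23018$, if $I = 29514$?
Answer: $2813$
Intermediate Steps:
$\left(29 \left(-88 - 39\right) + I\right) - 23018 = \left(29 \left(-88 - 39\right) + 29514\right) - 23018 = \left(29 \left(-127\right) + 29514\right) - 23018 = \left(-3683 + 29514\right) - 23018 = 25831 - 23018 = 2813$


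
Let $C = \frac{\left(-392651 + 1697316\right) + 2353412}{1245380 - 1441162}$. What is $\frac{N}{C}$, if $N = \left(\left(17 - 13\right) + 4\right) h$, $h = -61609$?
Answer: $\frac{96495465904}{3658077} \approx 26379.0$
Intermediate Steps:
$N = -492872$ ($N = \left(\left(17 - 13\right) + 4\right) \left(-61609\right) = \left(4 + 4\right) \left(-61609\right) = 8 \left(-61609\right) = -492872$)
$C = - \frac{3658077}{195782}$ ($C = \frac{1304665 + 2353412}{-195782} = 3658077 \left(- \frac{1}{195782}\right) = - \frac{3658077}{195782} \approx -18.684$)
$\frac{N}{C} = - \frac{492872}{- \frac{3658077}{195782}} = \left(-492872\right) \left(- \frac{195782}{3658077}\right) = \frac{96495465904}{3658077}$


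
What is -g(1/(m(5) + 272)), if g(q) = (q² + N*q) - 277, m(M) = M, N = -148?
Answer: 21294928/76729 ≈ 277.53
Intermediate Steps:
g(q) = -277 + q² - 148*q (g(q) = (q² - 148*q) - 277 = -277 + q² - 148*q)
-g(1/(m(5) + 272)) = -(-277 + (1/(5 + 272))² - 148/(5 + 272)) = -(-277 + (1/277)² - 148/277) = -(-277 + (1/277)² - 148*1/277) = -(-277 + 1/76729 - 148/277) = -1*(-21294928/76729) = 21294928/76729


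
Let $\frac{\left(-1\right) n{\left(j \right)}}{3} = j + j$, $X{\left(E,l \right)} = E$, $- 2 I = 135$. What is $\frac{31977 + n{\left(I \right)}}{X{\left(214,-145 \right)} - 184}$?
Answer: $\frac{5397}{5} \approx 1079.4$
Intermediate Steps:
$I = - \frac{135}{2}$ ($I = \left(- \frac{1}{2}\right) 135 = - \frac{135}{2} \approx -67.5$)
$n{\left(j \right)} = - 6 j$ ($n{\left(j \right)} = - 3 \left(j + j\right) = - 3 \cdot 2 j = - 6 j$)
$\frac{31977 + n{\left(I \right)}}{X{\left(214,-145 \right)} - 184} = \frac{31977 - -405}{214 - 184} = \frac{31977 + 405}{30} = 32382 \cdot \frac{1}{30} = \frac{5397}{5}$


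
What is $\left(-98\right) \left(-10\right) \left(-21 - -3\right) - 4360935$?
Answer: $-4378575$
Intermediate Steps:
$\left(-98\right) \left(-10\right) \left(-21 - -3\right) - 4360935 = 980 \left(-21 + 3\right) - 4360935 = 980 \left(-18\right) - 4360935 = -17640 - 4360935 = -4378575$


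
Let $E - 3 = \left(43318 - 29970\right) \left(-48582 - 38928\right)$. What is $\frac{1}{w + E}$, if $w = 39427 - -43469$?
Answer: $- \frac{1}{1168000581} \approx -8.5616 \cdot 10^{-10}$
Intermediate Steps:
$E = -1168083477$ ($E = 3 + \left(43318 - 29970\right) \left(-48582 - 38928\right) = 3 + 13348 \left(-87510\right) = 3 - 1168083480 = -1168083477$)
$w = 82896$ ($w = 39427 + 43469 = 82896$)
$\frac{1}{w + E} = \frac{1}{82896 - 1168083477} = \frac{1}{-1168000581} = - \frac{1}{1168000581}$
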